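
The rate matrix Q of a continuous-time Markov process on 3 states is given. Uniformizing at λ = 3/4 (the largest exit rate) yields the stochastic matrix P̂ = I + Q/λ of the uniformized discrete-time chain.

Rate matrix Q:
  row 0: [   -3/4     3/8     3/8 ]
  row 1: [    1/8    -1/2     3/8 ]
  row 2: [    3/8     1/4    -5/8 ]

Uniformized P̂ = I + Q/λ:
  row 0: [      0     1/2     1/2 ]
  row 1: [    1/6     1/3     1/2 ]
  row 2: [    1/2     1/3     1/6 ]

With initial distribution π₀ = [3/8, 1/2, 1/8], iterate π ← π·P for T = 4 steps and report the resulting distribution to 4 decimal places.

t=0: π = [0.3750, 0.5000, 0.1250]
t=1: π = [0.1458, 0.3958, 0.4583]
t=2: π = [0.2951, 0.3576, 0.3472]
t=3: π = [0.2332, 0.3825, 0.3843]
t=4: π = [0.2559, 0.3722, 0.3719]

π = [0.2559, 0.3722, 0.3719]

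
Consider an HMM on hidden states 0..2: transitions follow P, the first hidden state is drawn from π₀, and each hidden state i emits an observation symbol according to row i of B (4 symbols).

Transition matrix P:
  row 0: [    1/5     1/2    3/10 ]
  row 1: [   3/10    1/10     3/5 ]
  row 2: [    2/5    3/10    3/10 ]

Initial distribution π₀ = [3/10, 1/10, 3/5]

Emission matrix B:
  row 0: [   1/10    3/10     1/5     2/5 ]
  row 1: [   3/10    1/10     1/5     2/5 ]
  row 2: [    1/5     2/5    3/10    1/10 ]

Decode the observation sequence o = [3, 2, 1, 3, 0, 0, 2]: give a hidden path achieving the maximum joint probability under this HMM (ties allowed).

t=0: δ = [1.200e-01, 4.000e-02, 6.000e-02]  (obs o_0=3)
t=1: δ = [4.800e-03, 1.200e-02, 1.080e-02]  ψ = [0, 0, 0]  (obs o_1=2)
t=2: δ = [1.296e-03, 3.240e-04, 2.880e-03]  ψ = [2, 2, 1]  (obs o_2=1)
t=3: δ = [4.608e-04, 3.456e-04, 8.640e-05]  ψ = [2, 2, 2]  (obs o_3=3)
t=4: δ = [1.037e-05, 6.912e-05, 4.147e-05]  ψ = [1, 0, 1]  (obs o_4=0)
t=5: δ = [2.074e-06, 3.732e-06, 8.294e-06]  ψ = [1, 2, 1]  (obs o_5=0)
t=6: δ = [6.636e-07, 4.977e-07, 7.465e-07]  ψ = [2, 2, 2]  (obs o_6=2)
backtrack: best end state = 2; path = [0, 1, 2, 0, 1, 2, 2]

path = [0, 1, 2, 0, 1, 2, 2]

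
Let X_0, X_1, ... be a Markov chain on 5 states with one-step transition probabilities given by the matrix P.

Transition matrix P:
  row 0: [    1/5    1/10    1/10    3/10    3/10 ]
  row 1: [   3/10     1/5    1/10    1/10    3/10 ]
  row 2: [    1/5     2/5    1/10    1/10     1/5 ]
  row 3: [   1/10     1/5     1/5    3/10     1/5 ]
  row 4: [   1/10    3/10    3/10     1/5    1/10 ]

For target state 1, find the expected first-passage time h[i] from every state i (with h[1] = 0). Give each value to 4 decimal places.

h = [4.5892, 0.0000, 3.4018, 4.1038, 3.6669]

First-step conditioning: h[1] = 0; for i ≠ 1, h[i] = 1 + Σ_k P[i][k]·h[k].
  h[0] = 1 + 1/5·h[0] + 1/10·h[2] + 3/10·h[3] + 3/10·h[4]
  h[2] = 1 + 1/5·h[0] + 1/10·h[2] + 1/10·h[3] + 1/5·h[4]
  h[3] = 1 + 1/10·h[0] + 1/5·h[2] + 3/10·h[3] + 1/5·h[4]
  h[4] = 1 + 1/10·h[0] + 3/10·h[2] + 1/5·h[3] + 1/10·h[4]
Solving the 4×4 linear system over states ≠ 1 gives exactly h = [6145/1339, 0, 4555/1339, 5495/1339, 4910/1339] (h[1] = 0 is the target).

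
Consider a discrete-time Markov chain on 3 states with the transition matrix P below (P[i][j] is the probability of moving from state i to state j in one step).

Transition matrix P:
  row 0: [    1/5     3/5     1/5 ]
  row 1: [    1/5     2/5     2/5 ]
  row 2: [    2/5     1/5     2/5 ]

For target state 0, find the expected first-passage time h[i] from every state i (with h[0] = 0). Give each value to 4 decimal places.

h = [0.0000, 3.5714, 2.8571]

First-step conditioning: h[0] = 0; for i ≠ 0, h[i] = 1 + Σ_k P[i][k]·h[k].
  h[1] = 1 + 2/5·h[1] + 2/5·h[2]
  h[2] = 1 + 1/5·h[1] + 2/5·h[2]
Solving the 2×2 linear system over states ≠ 0 gives exactly h = [0, 25/7, 20/7] (h[0] = 0 is the target).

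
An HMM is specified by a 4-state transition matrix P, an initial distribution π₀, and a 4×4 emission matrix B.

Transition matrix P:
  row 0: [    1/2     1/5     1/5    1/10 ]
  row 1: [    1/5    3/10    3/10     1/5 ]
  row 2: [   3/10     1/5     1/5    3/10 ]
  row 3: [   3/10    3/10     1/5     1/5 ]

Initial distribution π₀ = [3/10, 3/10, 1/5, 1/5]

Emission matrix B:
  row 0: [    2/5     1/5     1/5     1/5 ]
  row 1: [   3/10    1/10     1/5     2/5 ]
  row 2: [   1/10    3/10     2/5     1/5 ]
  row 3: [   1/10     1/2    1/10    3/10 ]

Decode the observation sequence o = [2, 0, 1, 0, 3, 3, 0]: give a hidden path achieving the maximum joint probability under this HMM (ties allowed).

path = [0, 0, 0, 0, 0, 0, 0]

t=0: δ = [6.000e-02, 6.000e-02, 8.000e-02, 2.000e-02]  (obs o_0=2)
t=1: δ = [1.200e-02, 5.400e-03, 1.800e-03, 2.400e-03]  ψ = [0, 1, 1, 2]  (obs o_1=0)
t=2: δ = [1.200e-03, 2.400e-04, 7.200e-04, 6.000e-04]  ψ = [0, 0, 0, 0]  (obs o_2=1)
t=3: δ = [2.400e-04, 7.200e-05, 2.400e-05, 2.160e-05]  ψ = [0, 0, 0, 2]  (obs o_3=0)
t=4: δ = [2.400e-05, 1.920e-05, 9.600e-06, 7.200e-06]  ψ = [0, 0, 0, 0]  (obs o_4=3)
t=5: δ = [2.400e-06, 2.304e-06, 1.152e-06, 1.152e-06]  ψ = [0, 1, 1, 1]  (obs o_5=3)
t=6: δ = [4.800e-07, 2.074e-07, 6.912e-08, 4.608e-08]  ψ = [0, 1, 1, 1]  (obs o_6=0)
backtrack: best end state = 0; path = [0, 0, 0, 0, 0, 0, 0]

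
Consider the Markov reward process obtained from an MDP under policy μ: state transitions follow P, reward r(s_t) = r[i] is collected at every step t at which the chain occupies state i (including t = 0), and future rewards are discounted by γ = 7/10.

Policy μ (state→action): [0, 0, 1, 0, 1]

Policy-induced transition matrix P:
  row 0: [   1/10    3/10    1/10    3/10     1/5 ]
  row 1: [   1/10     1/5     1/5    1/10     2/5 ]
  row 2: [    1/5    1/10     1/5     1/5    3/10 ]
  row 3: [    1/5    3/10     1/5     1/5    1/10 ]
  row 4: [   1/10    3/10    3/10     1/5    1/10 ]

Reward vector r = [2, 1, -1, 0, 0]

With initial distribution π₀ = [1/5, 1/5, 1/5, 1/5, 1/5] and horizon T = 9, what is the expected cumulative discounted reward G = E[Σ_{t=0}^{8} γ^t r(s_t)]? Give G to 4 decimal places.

t=0: π = [0.2000, 0.2000, 0.2000, 0.2000, 0.2000], E[r] = 0.4000, γ^t·E[r] = 0.400000, running G = 0.400000
t=1: π = [0.1400, 0.2400, 0.2000, 0.2000, 0.2200], E[r] = 0.3200, γ^t·E[r] = 0.224000, running G = 0.624000
t=2: π = [0.1400, 0.2360, 0.2080, 0.1900, 0.2260], E[r] = 0.3080, γ^t·E[r] = 0.150920, running G = 0.774920
t=3: π = [0.1398, 0.2348, 0.2086, 0.1904, 0.2264], E[r] = 0.3058, γ^t·E[r] = 0.104889, running G = 0.879809
t=4: π = [0.1399, 0.2348, 0.2087, 0.1905, 0.2261], E[r] = 0.3059, γ^t·E[r] = 0.073456, running G = 0.953266
t=5: π = [0.1399, 0.2348, 0.2086, 0.1905, 0.2262], E[r] = 0.3060, γ^t·E[r] = 0.051429, running G = 1.004694
t=6: π = [0.1399, 0.2348, 0.2086, 0.1905, 0.2262], E[r] = 0.3060, γ^t·E[r] = 0.036000, running G = 1.040695
t=7: π = [0.1399, 0.2348, 0.2086, 0.1905, 0.2262], E[r] = 0.3060, γ^t·E[r] = 0.025200, running G = 1.065895
t=8: π = [0.1399, 0.2348, 0.2086, 0.1905, 0.2262], E[r] = 0.3060, γ^t·E[r] = 0.017640, running G = 1.083535

G = 1.0835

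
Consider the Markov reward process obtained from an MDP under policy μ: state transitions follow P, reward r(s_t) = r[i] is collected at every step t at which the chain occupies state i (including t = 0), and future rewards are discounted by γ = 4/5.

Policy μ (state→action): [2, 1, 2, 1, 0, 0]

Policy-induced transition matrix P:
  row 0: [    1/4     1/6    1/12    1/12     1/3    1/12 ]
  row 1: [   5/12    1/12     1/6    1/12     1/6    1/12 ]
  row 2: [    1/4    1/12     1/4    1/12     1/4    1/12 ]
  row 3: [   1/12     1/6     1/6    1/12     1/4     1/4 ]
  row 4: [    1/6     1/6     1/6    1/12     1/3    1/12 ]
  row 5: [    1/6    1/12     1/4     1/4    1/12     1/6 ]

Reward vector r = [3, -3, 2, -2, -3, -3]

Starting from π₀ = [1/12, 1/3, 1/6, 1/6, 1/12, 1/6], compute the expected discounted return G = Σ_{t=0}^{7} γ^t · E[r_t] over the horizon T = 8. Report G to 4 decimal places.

G = -3.4783

t=0: π = [0.0833, 0.3333, 0.1667, 0.1667, 0.0833, 0.1667], E[r] = -1.5000, γ^t·E[r] = -1.500000, running G = -1.500000
t=1: π = [0.2569, 0.1111, 0.1875, 0.1111, 0.2083, 0.1250], E[r] = -0.4097, γ^t·E[r] = -0.327778, running G = -1.827778
t=2: π = [0.2222, 0.1314, 0.1713, 0.1042, 0.2587, 0.1123], E[r] = -0.7060, γ^t·E[r] = -0.451852, running G = -2.279630
t=3: π = [0.2236, 0.1321, 0.1718, 0.1020, 0.2604, 0.1101], E[r] = -0.6973, γ^t·E[r] = -0.357037, running G = -2.636667
t=4: π = [0.2241, 0.1322, 0.1715, 0.1017, 0.2610, 0.1095], E[r] = -0.6959, γ^t·E[r] = -0.285052, running G = -2.921719
t=5: π = [0.2242, 0.1322, 0.1714, 0.1016, 0.2612, 0.1094], E[r] = -0.6961, γ^t·E[r] = -0.228107, running G = -3.149825
t=6: π = [0.2242, 0.1322, 0.1714, 0.1016, 0.2612, 0.1094], E[r] = -0.6961, γ^t·E[r] = -0.182491, running G = -3.332317
t=7: π = [0.2242, 0.1322, 0.1714, 0.1016, 0.2612, 0.1094], E[r] = -0.6962, γ^t·E[r] = -0.145994, running G = -3.478311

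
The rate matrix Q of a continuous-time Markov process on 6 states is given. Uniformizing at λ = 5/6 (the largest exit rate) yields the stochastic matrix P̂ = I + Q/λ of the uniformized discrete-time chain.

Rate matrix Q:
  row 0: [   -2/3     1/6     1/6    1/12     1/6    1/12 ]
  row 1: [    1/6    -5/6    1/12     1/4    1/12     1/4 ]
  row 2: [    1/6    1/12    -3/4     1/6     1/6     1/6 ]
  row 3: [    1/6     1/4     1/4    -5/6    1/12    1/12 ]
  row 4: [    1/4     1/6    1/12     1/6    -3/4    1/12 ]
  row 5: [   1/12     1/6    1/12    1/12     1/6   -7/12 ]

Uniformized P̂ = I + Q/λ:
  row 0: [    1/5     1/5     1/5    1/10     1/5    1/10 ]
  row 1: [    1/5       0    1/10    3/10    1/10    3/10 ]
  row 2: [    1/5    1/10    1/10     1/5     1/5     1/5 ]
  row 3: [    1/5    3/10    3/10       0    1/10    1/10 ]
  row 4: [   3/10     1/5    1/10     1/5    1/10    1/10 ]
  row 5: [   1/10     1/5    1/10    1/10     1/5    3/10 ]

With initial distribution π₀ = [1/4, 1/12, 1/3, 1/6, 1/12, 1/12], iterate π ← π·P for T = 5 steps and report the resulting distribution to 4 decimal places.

t=0: π = [0.2500, 0.0833, 0.3333, 0.1667, 0.0833, 0.0833]
t=1: π = [0.2000, 0.1667, 0.1583, 0.1417, 0.1667, 0.1667]
t=2: π = [0.2000, 0.1650, 0.1483, 0.1517, 0.1525, 0.1825]
t=3: π = [0.1970, 0.1673, 0.1503, 0.1479, 0.1531, 0.1843]
t=4: π = [0.1969, 0.1663, 0.1493, 0.1490, 0.1532, 0.1854]
t=5: π = [0.1968, 0.1667, 0.1495, 0.1486, 0.1532, 0.1853]

π = [0.1968, 0.1667, 0.1495, 0.1486, 0.1532, 0.1853]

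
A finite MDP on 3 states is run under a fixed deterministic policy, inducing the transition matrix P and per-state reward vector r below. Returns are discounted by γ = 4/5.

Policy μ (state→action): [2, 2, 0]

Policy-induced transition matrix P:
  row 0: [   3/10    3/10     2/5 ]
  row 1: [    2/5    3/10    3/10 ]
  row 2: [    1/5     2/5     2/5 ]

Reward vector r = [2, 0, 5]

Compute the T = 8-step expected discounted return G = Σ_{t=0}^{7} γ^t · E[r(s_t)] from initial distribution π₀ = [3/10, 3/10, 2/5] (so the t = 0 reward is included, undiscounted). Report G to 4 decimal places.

t=0: π = [0.3000, 0.3000, 0.4000], E[r] = 2.6000, γ^t·E[r] = 2.600000, running G = 2.600000
t=1: π = [0.2900, 0.3400, 0.3700], E[r] = 2.4300, γ^t·E[r] = 1.944000, running G = 4.544000
t=2: π = [0.2970, 0.3370, 0.3660], E[r] = 2.4240, γ^t·E[r] = 1.551360, running G = 6.095360
t=3: π = [0.2971, 0.3366, 0.3663], E[r] = 2.4257, γ^t·E[r] = 1.241958, running G = 7.337318
t=4: π = [0.2970, 0.3366, 0.3663], E[r] = 2.4258, γ^t·E[r] = 0.993591, running G = 8.330910
t=5: π = [0.2970, 0.3366, 0.3663], E[r] = 2.4257, γ^t·E[r] = 0.794867, running G = 9.125777
t=6: π = [0.2970, 0.3366, 0.3663], E[r] = 2.4257, γ^t·E[r] = 0.635894, running G = 9.761671
t=7: π = [0.2970, 0.3366, 0.3663], E[r] = 2.4257, γ^t·E[r] = 0.508715, running G = 10.270386

G = 10.2704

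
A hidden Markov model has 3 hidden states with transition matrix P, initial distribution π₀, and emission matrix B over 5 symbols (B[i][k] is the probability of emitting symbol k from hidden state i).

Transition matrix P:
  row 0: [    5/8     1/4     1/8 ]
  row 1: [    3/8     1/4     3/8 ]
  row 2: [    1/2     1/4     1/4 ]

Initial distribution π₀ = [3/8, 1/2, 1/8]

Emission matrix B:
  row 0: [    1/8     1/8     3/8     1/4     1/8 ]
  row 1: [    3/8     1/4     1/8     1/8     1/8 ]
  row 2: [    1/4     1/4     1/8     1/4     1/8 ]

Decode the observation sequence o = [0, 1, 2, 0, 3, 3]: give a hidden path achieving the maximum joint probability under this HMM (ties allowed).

path = [1, 2, 0, 0, 0, 0]

t=0: δ = [4.688e-02, 1.875e-01, 3.125e-02]  (obs o_0=0)
t=1: δ = [8.789e-03, 1.172e-02, 1.758e-02]  ψ = [1, 1, 1]  (obs o_1=1)
t=2: δ = [3.296e-03, 5.493e-04, 5.493e-04]  ψ = [2, 2, 1]  (obs o_2=2)
t=3: δ = [2.575e-04, 3.090e-04, 1.030e-04]  ψ = [0, 0, 0]  (obs o_3=0)
t=4: δ = [4.023e-05, 9.656e-06, 2.897e-05]  ψ = [0, 1, 1]  (obs o_4=3)
t=5: δ = [6.286e-06, 1.257e-06, 1.810e-06]  ψ = [0, 0, 2]  (obs o_5=3)
backtrack: best end state = 0; path = [1, 2, 0, 0, 0, 0]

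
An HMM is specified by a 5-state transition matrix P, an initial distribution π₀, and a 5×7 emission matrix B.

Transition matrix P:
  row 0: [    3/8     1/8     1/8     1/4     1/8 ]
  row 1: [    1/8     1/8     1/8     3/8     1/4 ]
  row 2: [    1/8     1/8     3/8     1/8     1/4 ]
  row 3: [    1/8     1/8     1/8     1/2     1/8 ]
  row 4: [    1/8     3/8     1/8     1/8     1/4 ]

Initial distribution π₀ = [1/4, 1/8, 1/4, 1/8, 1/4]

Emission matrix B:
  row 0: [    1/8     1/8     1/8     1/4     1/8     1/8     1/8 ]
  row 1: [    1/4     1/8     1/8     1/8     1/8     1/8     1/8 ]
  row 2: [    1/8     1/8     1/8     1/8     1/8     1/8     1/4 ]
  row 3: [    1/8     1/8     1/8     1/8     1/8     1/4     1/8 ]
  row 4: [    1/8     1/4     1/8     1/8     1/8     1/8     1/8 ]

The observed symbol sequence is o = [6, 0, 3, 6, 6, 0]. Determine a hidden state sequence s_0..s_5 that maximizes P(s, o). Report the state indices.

t=0: δ = [3.125e-02, 1.562e-02, 6.250e-02, 1.562e-02, 3.125e-02]  (obs o_0=6)
t=1: δ = [1.465e-03, 2.930e-03, 2.930e-03, 9.766e-04, 1.953e-03]  ψ = [0, 4, 2, 0, 2]  (obs o_1=0)
t=2: δ = [1.373e-04, 9.155e-05, 1.373e-04, 1.373e-04, 9.155e-05]  ψ = [0, 4, 2, 1, 1]  (obs o_2=3)
t=3: δ = [6.437e-06, 4.292e-06, 1.287e-05, 8.583e-06, 4.292e-06]  ψ = [0, 4, 2, 3, 2]  (obs o_3=6)
t=4: δ = [3.017e-07, 2.012e-07, 1.207e-06, 5.364e-07, 4.023e-07]  ψ = [0, 2, 2, 3, 2]  (obs o_4=6)
t=5: δ = [1.886e-08, 3.772e-08, 5.658e-08, 3.353e-08, 3.772e-08]  ψ = [2, 2, 2, 3, 2]  (obs o_5=0)
backtrack: best end state = 2; path = [2, 2, 2, 2, 2, 2]

path = [2, 2, 2, 2, 2, 2]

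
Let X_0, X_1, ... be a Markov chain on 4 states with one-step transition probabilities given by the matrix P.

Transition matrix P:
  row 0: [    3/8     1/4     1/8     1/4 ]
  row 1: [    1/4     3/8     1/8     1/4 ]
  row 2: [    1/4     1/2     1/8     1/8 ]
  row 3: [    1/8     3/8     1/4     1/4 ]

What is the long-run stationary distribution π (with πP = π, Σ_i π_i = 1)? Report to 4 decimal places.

Balance equations π_j = Σ_i π_i·P[i][j]:
  π_0 = 3/8·π_0 + 1/4·π_1 + 1/4·π_2 + 1/8·π_3
  π_1 = 1/4·π_0 + 3/8·π_1 + 1/2·π_2 + 3/8·π_3
  π_2 = 1/8·π_0 + 1/8·π_1 + 1/8·π_2 + 1/4·π_3
  normalize: π_0 + π_1 + π_2 + π_3 = 1
Solving the linear system gives exactly π = [23/91, 33/91, 2/13, 3/13].

π = [0.2527, 0.3626, 0.1538, 0.2308]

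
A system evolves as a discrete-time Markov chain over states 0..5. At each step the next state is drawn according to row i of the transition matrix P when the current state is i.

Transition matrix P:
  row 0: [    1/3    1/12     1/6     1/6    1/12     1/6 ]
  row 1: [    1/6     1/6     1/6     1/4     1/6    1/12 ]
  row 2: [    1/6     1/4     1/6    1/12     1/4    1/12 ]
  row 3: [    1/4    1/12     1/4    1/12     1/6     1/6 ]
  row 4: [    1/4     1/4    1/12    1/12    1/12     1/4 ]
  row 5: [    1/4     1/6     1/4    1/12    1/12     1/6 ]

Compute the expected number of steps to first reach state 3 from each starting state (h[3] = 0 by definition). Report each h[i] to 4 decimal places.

h = [6.9985, 6.3540, 7.5068, 0.0000, 7.4796, 7.5703]

First-step conditioning: h[3] = 0; for i ≠ 3, h[i] = 1 + Σ_k P[i][k]·h[k].
  h[0] = 1 + 1/3·h[0] + 1/12·h[1] + 1/6·h[2] + 1/12·h[4] + 1/6·h[5]
  h[1] = 1 + 1/6·h[0] + 1/6·h[1] + 1/6·h[2] + 1/6·h[4] + 1/12·h[5]
  h[2] = 1 + 1/6·h[0] + 1/4·h[1] + 1/6·h[2] + 1/4·h[4] + 1/12·h[5]
  h[4] = 1 + 1/4·h[0] + 1/4·h[1] + 1/12·h[2] + 1/12·h[4] + 1/4·h[5]
  h[5] = 1 + 1/4·h[0] + 1/6·h[1] + 1/4·h[2] + 1/12·h[4] + 1/6·h[5]
Solving the 5×5 linear system over states ≠ 3 gives exactly h = [4626/661, 4200/661, 4962/661, 0, 4944/661, 5004/661] (h[3] = 0 is the target).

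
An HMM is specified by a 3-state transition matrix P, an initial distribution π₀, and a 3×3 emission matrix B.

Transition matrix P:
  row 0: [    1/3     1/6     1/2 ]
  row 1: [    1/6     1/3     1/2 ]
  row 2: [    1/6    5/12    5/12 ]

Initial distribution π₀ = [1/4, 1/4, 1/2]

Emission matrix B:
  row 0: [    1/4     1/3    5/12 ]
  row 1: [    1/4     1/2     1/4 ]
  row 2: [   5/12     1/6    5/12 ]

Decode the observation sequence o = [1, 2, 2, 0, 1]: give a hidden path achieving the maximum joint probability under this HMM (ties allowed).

path = [1, 2, 2, 2, 1]

t=0: δ = [8.333e-02, 1.250e-01, 8.333e-02]  (obs o_0=1)
t=1: δ = [1.157e-02, 1.042e-02, 2.604e-02]  ψ = [0, 1, 1]  (obs o_1=2)
t=2: δ = [1.808e-03, 2.713e-03, 4.521e-03]  ψ = [2, 2, 2]  (obs o_2=2)
t=3: δ = [1.884e-04, 4.710e-04, 7.849e-04]  ψ = [2, 2, 2]  (obs o_3=0)
t=4: δ = [4.361e-05, 1.635e-04, 5.451e-05]  ψ = [2, 2, 2]  (obs o_4=1)
backtrack: best end state = 1; path = [1, 2, 2, 2, 1]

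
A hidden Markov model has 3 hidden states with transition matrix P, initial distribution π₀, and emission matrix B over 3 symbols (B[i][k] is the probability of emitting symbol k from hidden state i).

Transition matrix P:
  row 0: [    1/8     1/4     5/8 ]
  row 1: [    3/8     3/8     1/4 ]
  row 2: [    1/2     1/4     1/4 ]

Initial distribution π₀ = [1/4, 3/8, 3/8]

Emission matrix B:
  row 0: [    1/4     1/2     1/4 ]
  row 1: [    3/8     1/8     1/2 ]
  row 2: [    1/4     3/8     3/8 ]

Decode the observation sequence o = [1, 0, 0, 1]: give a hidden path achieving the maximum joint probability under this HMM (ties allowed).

path = [2, 0, 2, 0]

t=0: δ = [1.250e-01, 4.688e-02, 1.406e-01]  (obs o_0=1)
t=1: δ = [1.758e-02, 1.318e-02, 1.953e-02]  ψ = [2, 2, 0]  (obs o_1=0)
t=2: δ = [2.441e-03, 1.854e-03, 2.747e-03]  ψ = [2, 1, 0]  (obs o_2=0)
t=3: δ = [6.866e-04, 8.690e-05, 5.722e-04]  ψ = [2, 1, 0]  (obs o_3=1)
backtrack: best end state = 0; path = [2, 0, 2, 0]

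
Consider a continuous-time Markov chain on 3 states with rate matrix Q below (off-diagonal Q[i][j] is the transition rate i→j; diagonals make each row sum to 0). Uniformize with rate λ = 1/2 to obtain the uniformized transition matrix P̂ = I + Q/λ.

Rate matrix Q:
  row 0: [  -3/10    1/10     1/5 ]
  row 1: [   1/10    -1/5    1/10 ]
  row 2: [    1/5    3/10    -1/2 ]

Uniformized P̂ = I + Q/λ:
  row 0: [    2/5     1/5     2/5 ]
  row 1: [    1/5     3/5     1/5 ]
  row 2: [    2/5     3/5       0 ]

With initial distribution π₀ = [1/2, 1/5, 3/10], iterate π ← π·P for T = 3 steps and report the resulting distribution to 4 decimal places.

t=0: π = [0.5000, 0.2000, 0.3000]
t=1: π = [0.3600, 0.4000, 0.2400]
t=2: π = [0.3200, 0.4560, 0.2240]
t=3: π = [0.3088, 0.4720, 0.2192]

π = [0.3088, 0.4720, 0.2192]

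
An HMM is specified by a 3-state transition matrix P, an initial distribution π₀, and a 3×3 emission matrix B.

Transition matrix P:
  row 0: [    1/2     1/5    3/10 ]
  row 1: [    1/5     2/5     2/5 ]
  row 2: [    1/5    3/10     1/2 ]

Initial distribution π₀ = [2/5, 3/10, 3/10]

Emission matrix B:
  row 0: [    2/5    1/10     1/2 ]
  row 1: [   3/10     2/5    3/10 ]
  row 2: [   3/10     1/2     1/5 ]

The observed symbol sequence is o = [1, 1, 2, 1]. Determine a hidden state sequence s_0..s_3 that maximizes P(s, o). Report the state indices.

t=0: δ = [4.000e-02, 1.200e-01, 1.500e-01]  (obs o_0=1)
t=1: δ = [3.000e-03, 1.920e-02, 3.750e-02]  ψ = [2, 1, 2]  (obs o_1=1)
t=2: δ = [3.750e-03, 3.375e-03, 3.750e-03]  ψ = [2, 2, 2]  (obs o_2=2)
t=3: δ = [1.875e-04, 5.400e-04, 9.375e-04]  ψ = [0, 1, 2]  (obs o_3=1)
backtrack: best end state = 2; path = [2, 2, 2, 2]

path = [2, 2, 2, 2]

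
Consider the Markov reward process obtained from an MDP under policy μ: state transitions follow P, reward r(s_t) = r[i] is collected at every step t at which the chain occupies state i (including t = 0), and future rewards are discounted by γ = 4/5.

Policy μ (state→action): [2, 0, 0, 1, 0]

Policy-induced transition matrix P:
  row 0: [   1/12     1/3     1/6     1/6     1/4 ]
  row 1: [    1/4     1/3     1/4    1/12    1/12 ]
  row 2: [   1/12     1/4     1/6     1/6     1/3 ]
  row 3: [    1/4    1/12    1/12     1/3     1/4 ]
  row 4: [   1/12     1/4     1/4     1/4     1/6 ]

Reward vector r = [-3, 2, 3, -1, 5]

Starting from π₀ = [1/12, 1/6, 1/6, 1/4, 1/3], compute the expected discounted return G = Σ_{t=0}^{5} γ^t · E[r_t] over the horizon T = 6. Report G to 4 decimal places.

t=0: π = [0.0833, 0.1667, 0.1667, 0.2500, 0.3333], E[r] = 2.0000, γ^t·E[r] = 2.000000, running G = 2.000000
t=1: π = [0.1528, 0.2292, 0.1875, 0.2222, 0.2083], E[r] = 1.3819, γ^t·E[r] = 1.105556, running G = 3.105556
t=2: π = [0.1586, 0.2448, 0.1846, 0.2020, 0.2101], E[r] = 1.4161, γ^t·E[r] = 0.906296, running G = 4.011852
t=3: π = [0.1578, 0.2500, 0.1877, 0.1974, 0.2071], E[r] = 1.4277, γ^t·E[r] = 0.730988, running G = 4.742840
t=4: π = [0.1579, 0.2511, 0.1883, 0.1960, 0.2067], E[r] = 1.4310, γ^t·E[r] = 0.586138, running G = 5.328978
t=5: π = [0.1578, 0.2514, 0.1885, 0.1956, 0.2066], E[r] = 1.4322, γ^t·E[r] = 0.469303, running G = 5.798280

G = 5.7983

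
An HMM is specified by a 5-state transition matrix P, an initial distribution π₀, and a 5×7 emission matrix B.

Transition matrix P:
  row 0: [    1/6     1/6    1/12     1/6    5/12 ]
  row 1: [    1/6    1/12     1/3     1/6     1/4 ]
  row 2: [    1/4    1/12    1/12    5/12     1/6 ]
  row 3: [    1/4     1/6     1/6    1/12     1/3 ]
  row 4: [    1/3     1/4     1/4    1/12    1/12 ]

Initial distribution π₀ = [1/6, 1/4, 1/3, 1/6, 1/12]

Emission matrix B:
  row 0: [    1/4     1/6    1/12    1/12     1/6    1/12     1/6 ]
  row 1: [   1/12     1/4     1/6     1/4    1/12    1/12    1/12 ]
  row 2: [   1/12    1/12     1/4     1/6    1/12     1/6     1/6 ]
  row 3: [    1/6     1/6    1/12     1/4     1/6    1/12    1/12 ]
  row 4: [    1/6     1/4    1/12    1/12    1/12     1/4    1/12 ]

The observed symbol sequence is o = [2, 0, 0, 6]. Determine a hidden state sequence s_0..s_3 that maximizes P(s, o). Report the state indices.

t=0: δ = [1.389e-02, 4.167e-02, 8.333e-02, 1.389e-02, 6.944e-03]  (obs o_0=2)
t=1: δ = [5.208e-03, 5.787e-04, 1.157e-03, 5.787e-03, 2.315e-03]  ψ = [2, 2, 1, 2, 2]  (obs o_1=0)
t=2: δ = [3.617e-04, 8.038e-05, 8.038e-05, 1.447e-04, 3.617e-04]  ψ = [3, 3, 3, 0, 0]  (obs o_2=0)
t=3: δ = [2.009e-05, 7.535e-06, 1.507e-05, 5.023e-06, 1.256e-05]  ψ = [4, 4, 4, 0, 0]  (obs o_3=6)
backtrack: best end state = 0; path = [2, 0, 4, 0]

path = [2, 0, 4, 0]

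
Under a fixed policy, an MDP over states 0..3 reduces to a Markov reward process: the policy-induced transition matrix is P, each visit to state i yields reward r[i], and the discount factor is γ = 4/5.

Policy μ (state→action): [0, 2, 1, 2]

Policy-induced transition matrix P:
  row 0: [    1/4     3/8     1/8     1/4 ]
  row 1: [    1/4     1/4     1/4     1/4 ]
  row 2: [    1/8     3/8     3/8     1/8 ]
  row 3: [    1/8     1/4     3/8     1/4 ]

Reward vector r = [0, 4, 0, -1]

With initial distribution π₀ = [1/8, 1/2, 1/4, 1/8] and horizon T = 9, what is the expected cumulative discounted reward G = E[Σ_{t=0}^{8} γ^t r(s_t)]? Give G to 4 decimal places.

G = 5.2420

t=0: π = [0.1250, 0.5000, 0.2500, 0.1250], E[r] = 1.8750, γ^t·E[r] = 1.875000, running G = 1.875000
t=1: π = [0.2031, 0.2969, 0.2813, 0.2188], E[r] = 0.9688, γ^t·E[r] = 0.775000, running G = 2.650000
t=2: π = [0.1875, 0.3105, 0.2871, 0.2148], E[r] = 1.0273, γ^t·E[r] = 0.657500, running G = 3.307500
t=3: π = [0.1873, 0.3093, 0.2893, 0.2141], E[r] = 1.0232, γ^t·E[r] = 0.523875, running G = 3.831375
t=4: π = [0.1871, 0.3096, 0.2895, 0.2138], E[r] = 1.0244, γ^t·E[r] = 0.419613, running G = 4.250988
t=5: π = [0.1871, 0.3096, 0.2895, 0.2138], E[r] = 1.0245, γ^t·E[r] = 0.335704, running G = 4.586691
t=6: π = [0.1871, 0.3096, 0.2895, 0.2138], E[r] = 1.0245, γ^t·E[r] = 0.268567, running G = 4.855258
t=7: π = [0.1871, 0.3096, 0.2895, 0.2138], E[r] = 1.0245, γ^t·E[r] = 0.214853, running G = 5.070111
t=8: π = [0.1871, 0.3096, 0.2895, 0.2138], E[r] = 1.0245, γ^t·E[r] = 0.171882, running G = 5.241993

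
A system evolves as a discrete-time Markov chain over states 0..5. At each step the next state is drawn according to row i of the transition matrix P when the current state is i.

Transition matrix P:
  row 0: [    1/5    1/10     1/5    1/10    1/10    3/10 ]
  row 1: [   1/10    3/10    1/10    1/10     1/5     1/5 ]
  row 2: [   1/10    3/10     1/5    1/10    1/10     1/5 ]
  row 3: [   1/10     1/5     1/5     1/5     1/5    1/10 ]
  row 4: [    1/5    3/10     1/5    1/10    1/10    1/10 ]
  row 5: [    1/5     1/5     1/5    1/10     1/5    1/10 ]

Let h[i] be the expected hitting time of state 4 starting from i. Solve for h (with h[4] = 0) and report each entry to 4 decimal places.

h = [6.5839, 5.8479, 6.4977, 5.9061, 0.0000, 5.9739]

First-step conditioning: h[4] = 0; for i ≠ 4, h[i] = 1 + Σ_k P[i][k]·h[k].
  h[0] = 1 + 1/5·h[0] + 1/10·h[1] + 1/5·h[2] + 1/10·h[3] + 3/10·h[5]
  h[1] = 1 + 1/10·h[0] + 3/10·h[1] + 1/10·h[2] + 1/10·h[3] + 1/5·h[5]
  h[2] = 1 + 1/10·h[0] + 3/10·h[1] + 1/5·h[2] + 1/10·h[3] + 1/5·h[5]
  h[3] = 1 + 1/10·h[0] + 1/5·h[1] + 1/5·h[2] + 1/5·h[3] + 1/10·h[5]
  h[5] = 1 + 1/5·h[0] + 1/5·h[1] + 1/5·h[2] + 1/10·h[3] + 1/10·h[5]
Solving the 5×5 linear system over states ≠ 4 gives exactly h = [44685/6787, 39690/6787, 44100/6787, 40085/6787, 0, 40545/6787] (h[4] = 0 is the target).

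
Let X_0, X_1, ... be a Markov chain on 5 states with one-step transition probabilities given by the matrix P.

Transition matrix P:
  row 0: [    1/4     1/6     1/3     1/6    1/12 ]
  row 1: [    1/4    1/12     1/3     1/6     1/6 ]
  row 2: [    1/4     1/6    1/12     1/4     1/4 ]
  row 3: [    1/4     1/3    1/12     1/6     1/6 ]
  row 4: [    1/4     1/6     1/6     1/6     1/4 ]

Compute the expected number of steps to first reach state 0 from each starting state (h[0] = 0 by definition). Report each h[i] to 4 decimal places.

First-step conditioning: h[0] = 0; for i ≠ 0, h[i] = 1 + Σ_k P[i][k]·h[k].
  h[1] = 1 + 1/12·h[1] + 1/3·h[2] + 1/6·h[3] + 1/6·h[4]
  h[2] = 1 + 1/6·h[1] + 1/12·h[2] + 1/4·h[3] + 1/4·h[4]
  h[3] = 1 + 1/3·h[1] + 1/12·h[2] + 1/6·h[3] + 1/6·h[4]
  h[4] = 1 + 1/6·h[1] + 1/6·h[2] + 1/6·h[3] + 1/4·h[4]
Solving the 4×4 linear system over states ≠ 0 gives exactly h = [0, 4, 4, 4, 4] (h[0] = 0 is the target).

h = [0.0000, 4.0000, 4.0000, 4.0000, 4.0000]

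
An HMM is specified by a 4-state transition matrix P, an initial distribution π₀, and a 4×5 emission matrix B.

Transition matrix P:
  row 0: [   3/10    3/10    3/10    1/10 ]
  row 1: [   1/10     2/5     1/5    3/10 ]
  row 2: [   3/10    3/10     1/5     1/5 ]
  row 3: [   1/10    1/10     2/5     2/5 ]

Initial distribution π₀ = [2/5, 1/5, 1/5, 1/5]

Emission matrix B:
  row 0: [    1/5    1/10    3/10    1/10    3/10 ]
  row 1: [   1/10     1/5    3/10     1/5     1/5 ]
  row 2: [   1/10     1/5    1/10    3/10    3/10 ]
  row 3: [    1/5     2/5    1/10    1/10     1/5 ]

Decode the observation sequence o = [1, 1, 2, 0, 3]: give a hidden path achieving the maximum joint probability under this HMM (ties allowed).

path = [3, 3, 3, 3, 2]

t=0: δ = [4.000e-02, 4.000e-02, 4.000e-02, 8.000e-02]  (obs o_0=1)
t=1: δ = [1.200e-03, 3.200e-03, 6.400e-03, 1.280e-02]  ψ = [0, 1, 3, 3]  (obs o_1=1)
t=2: δ = [5.760e-04, 5.760e-04, 5.120e-04, 5.120e-04]  ψ = [2, 2, 3, 3]  (obs o_2=2)
t=3: δ = [3.456e-05, 2.304e-05, 2.048e-05, 4.096e-05]  ψ = [0, 1, 3, 3]  (obs o_3=0)
t=4: δ = [1.037e-06, 2.074e-06, 4.915e-06, 1.638e-06]  ψ = [0, 0, 3, 3]  (obs o_4=3)
backtrack: best end state = 2; path = [3, 3, 3, 3, 2]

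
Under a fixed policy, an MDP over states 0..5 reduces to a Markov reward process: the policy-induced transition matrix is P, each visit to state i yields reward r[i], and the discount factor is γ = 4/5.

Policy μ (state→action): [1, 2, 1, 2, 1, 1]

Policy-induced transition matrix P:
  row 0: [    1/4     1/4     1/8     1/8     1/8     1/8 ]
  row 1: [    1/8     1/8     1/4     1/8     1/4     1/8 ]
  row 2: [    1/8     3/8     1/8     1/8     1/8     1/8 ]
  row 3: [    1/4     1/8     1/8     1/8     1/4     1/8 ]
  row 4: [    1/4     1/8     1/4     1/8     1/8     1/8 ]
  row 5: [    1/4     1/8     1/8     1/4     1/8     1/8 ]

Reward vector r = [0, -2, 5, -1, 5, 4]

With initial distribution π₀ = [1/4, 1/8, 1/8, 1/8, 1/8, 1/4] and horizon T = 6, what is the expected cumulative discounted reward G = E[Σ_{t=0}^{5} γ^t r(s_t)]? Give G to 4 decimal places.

t=0: π = [0.2500, 0.1250, 0.1250, 0.1250, 0.1250, 0.2500], E[r] = 1.8750, γ^t·E[r] = 1.875000, running G = 1.875000
t=1: π = [0.2188, 0.1875, 0.1563, 0.1563, 0.1563, 0.1250], E[r] = 1.5313, γ^t·E[r] = 1.225000, running G = 3.100000
t=2: π = [0.2070, 0.1914, 0.1680, 0.1406, 0.1680, 0.1250], E[r] = 1.6563, γ^t·E[r] = 1.060000, running G = 4.160000
t=3: π = [0.2051, 0.1929, 0.1699, 0.1406, 0.1665, 0.1250], E[r] = 1.6558, γ^t·E[r] = 0.847750, running G = 5.007750
t=4: π = [0.2047, 0.1931, 0.1699, 0.1406, 0.1667, 0.1250], E[r] = 1.6562, γ^t·E[r] = 0.678375, running G = 5.686125
t=5: π = [0.2046, 0.1931, 0.1700, 0.1406, 0.1667, 0.1250], E[r] = 1.6567, γ^t·E[r] = 0.542873, running G = 6.228998

G = 6.2290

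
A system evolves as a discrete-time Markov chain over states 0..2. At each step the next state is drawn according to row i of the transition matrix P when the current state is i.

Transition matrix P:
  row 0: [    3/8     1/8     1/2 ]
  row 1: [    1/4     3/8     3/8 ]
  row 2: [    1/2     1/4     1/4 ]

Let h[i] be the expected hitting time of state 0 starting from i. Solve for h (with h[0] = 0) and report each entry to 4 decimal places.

First-step conditioning: h[0] = 0; for i ≠ 0, h[i] = 1 + Σ_k P[i][k]·h[k].
  h[1] = 1 + 3/8·h[1] + 3/8·h[2]
  h[2] = 1 + 1/4·h[1] + 1/4·h[2]
Solving the 2×2 linear system over states ≠ 0 gives exactly h = [0, 3, 7/3] (h[0] = 0 is the target).

h = [0.0000, 3.0000, 2.3333]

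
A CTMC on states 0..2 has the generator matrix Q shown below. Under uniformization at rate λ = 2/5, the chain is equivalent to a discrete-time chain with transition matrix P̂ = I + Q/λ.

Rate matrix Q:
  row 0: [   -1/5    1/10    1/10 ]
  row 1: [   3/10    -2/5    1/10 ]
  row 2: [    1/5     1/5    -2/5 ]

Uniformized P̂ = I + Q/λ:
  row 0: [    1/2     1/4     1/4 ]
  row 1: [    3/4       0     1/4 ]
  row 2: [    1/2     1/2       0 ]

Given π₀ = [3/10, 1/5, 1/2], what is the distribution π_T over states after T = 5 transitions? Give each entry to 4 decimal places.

π = [0.5588, 0.2415, 0.1997]

t=0: π = [0.3000, 0.2000, 0.5000]
t=1: π = [0.5500, 0.3250, 0.1250]
t=2: π = [0.5813, 0.2000, 0.2188]
t=3: π = [0.5500, 0.2547, 0.1953]
t=4: π = [0.5637, 0.2352, 0.2012]
t=5: π = [0.5588, 0.2415, 0.1997]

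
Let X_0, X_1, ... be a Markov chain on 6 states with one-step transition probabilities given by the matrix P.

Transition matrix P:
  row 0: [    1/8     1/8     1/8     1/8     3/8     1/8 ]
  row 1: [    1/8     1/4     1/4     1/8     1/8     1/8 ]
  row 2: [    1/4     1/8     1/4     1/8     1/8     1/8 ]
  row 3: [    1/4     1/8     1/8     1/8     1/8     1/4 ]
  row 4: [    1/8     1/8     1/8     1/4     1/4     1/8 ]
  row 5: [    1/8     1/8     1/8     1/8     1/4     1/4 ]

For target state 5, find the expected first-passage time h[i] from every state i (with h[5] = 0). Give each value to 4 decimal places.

First-step conditioning: h[5] = 0; for i ≠ 5, h[i] = 1 + Σ_k P[i][k]·h[k].
  h[0] = 1 + 1/8·h[0] + 1/8·h[1] + 1/8·h[2] + 1/8·h[3] + 3/8·h[4]
  h[1] = 1 + 1/8·h[0] + 1/4·h[1] + 1/4·h[2] + 1/8·h[3] + 1/8·h[4]
  h[2] = 1 + 1/4·h[0] + 1/8·h[1] + 1/4·h[2] + 1/8·h[3] + 1/8·h[4]
  h[3] = 1 + 1/4·h[0] + 1/8·h[1] + 1/8·h[2] + 1/8·h[3] + 1/8·h[4]
  h[4] = 1 + 1/8·h[0] + 1/8·h[1] + 1/8·h[2] + 1/4·h[3] + 1/4·h[4]
Solving the 5×5 linear system over states ≠ 5 gives exactly h = [3626/523, 3642/523, 3640/523, 3185/523, 3577/523, 0] (h[5] = 0 is the target).

h = [6.9331, 6.9637, 6.9598, 6.0899, 6.8394, 0.0000]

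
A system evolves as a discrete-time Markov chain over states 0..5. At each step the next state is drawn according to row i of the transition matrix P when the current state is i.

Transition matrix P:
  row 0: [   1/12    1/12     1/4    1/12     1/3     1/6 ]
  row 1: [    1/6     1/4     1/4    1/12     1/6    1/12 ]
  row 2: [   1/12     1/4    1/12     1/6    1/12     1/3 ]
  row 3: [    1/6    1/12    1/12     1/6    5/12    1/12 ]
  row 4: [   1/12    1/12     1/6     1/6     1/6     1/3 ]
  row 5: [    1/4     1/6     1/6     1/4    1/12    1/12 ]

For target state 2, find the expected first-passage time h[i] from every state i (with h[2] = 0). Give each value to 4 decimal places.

h = [5.2216, 5.0790, 0.0000, 6.1782, 5.7232, 5.6437]

First-step conditioning: h[2] = 0; for i ≠ 2, h[i] = 1 + Σ_k P[i][k]·h[k].
  h[0] = 1 + 1/12·h[0] + 1/12·h[1] + 1/12·h[3] + 1/3·h[4] + 1/6·h[5]
  h[1] = 1 + 1/6·h[0] + 1/4·h[1] + 1/12·h[3] + 1/6·h[4] + 1/12·h[5]
  h[3] = 1 + 1/6·h[0] + 1/12·h[1] + 1/6·h[3] + 5/12·h[4] + 1/12·h[5]
  h[4] = 1 + 1/12·h[0] + 1/12·h[1] + 1/6·h[3] + 1/6·h[4] + 1/3·h[5]
  h[5] = 1 + 1/4·h[0] + 1/6·h[1] + 1/4·h[3] + 1/12·h[4] + 1/12·h[5]
Solving the 5×5 linear system over states ≠ 2 gives exactly h = [11430/2189, 11118/2189, 0, 13524/2189, 12528/2189, 12354/2189] (h[2] = 0 is the target).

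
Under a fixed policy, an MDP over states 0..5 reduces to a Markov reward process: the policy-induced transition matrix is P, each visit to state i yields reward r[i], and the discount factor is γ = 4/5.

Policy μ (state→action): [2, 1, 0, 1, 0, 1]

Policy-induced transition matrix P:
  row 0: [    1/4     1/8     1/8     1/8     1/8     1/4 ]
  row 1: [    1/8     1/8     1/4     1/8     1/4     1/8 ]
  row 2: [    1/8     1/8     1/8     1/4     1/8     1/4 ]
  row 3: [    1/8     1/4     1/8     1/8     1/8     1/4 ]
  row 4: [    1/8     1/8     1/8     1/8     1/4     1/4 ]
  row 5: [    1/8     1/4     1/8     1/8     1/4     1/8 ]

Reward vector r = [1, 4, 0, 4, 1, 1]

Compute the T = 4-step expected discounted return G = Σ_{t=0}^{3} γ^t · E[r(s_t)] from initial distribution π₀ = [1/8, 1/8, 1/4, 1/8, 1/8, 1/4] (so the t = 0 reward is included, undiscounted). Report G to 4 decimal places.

t=0: π = [0.1250, 0.1250, 0.2500, 0.1250, 0.1250, 0.2500], E[r] = 1.5000, γ^t·E[r] = 1.500000, running G = 1.500000
t=1: π = [0.1406, 0.1719, 0.1406, 0.1563, 0.1875, 0.2031], E[r] = 1.8438, γ^t·E[r] = 1.475000, running G = 2.975000
t=2: π = [0.1426, 0.1699, 0.1465, 0.1426, 0.1953, 0.2031], E[r] = 1.7910, γ^t·E[r] = 1.146250, running G = 4.121250
t=3: π = [0.1428, 0.1682, 0.1462, 0.1433, 0.1960, 0.2034], E[r] = 1.7883, γ^t·E[r] = 0.915625, running G = 5.036875

G = 5.0369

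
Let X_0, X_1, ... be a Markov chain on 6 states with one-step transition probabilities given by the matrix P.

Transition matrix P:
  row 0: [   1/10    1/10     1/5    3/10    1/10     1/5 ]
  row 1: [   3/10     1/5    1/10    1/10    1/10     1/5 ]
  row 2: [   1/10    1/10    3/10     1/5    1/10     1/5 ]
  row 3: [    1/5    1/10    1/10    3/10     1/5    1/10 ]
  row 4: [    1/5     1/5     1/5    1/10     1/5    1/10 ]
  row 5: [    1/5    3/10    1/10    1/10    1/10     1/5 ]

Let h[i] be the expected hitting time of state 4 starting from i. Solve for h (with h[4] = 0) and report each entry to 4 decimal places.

h = [8.2097, 8.3881, 8.3041, 7.3596, 0.0000, 8.4059]

First-step conditioning: h[4] = 0; for i ≠ 4, h[i] = 1 + Σ_k P[i][k]·h[k].
  h[0] = 1 + 1/10·h[0] + 1/10·h[1] + 1/5·h[2] + 3/10·h[3] + 1/5·h[5]
  h[1] = 1 + 3/10·h[0] + 1/5·h[1] + 1/10·h[2] + 1/10·h[3] + 1/5·h[5]
  h[2] = 1 + 1/10·h[0] + 1/10·h[1] + 3/10·h[2] + 1/5·h[3] + 1/5·h[5]
  h[3] = 1 + 1/5·h[0] + 1/10·h[1] + 1/10·h[2] + 3/10·h[3] + 1/10·h[5]
  h[5] = 1 + 1/5·h[0] + 3/10·h[1] + 1/10·h[2] + 1/10·h[3] + 1/5·h[5]
Solving the 5×5 linear system over states ≠ 4 gives exactly h = [78230/9529, 79930/9529, 79130/9529, 70130/9529, 0, 80100/9529] (h[4] = 0 is the target).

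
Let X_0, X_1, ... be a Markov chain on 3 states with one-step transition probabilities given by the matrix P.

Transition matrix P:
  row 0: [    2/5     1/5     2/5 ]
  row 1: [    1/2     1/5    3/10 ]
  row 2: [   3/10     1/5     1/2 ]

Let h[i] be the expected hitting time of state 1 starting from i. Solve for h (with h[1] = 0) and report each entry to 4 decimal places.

First-step conditioning: h[1] = 0; for i ≠ 1, h[i] = 1 + Σ_k P[i][k]·h[k].
  h[0] = 1 + 2/5·h[0] + 2/5·h[2]
  h[2] = 1 + 3/10·h[0] + 1/2·h[2]
Solving the 2×2 linear system over states ≠ 1 gives exactly h = [5, 0, 5] (h[1] = 0 is the target).

h = [5.0000, 0.0000, 5.0000]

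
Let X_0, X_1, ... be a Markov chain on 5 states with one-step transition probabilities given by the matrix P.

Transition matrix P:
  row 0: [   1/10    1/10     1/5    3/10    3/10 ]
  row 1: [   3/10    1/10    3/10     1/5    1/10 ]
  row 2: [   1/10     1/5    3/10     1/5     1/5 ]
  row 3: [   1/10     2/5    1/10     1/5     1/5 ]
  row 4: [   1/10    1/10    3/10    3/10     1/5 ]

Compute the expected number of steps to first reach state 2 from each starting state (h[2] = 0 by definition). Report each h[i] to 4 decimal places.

First-step conditioning: h[2] = 0; for i ≠ 2, h[i] = 1 + Σ_k P[i][k]·h[k].
  h[0] = 1 + 1/10·h[0] + 1/10·h[1] + 3/10·h[3] + 3/10·h[4]
  h[1] = 1 + 3/10·h[0] + 1/10·h[1] + 1/5·h[3] + 1/10·h[4]
  h[3] = 1 + 1/10·h[0] + 2/5·h[1] + 1/5·h[3] + 1/5·h[4]
  h[4] = 1 + 1/10·h[0] + 1/10·h[1] + 3/10·h[3] + 1/5·h[4]
Solving the 4×4 linear system over states ≠ 2 gives exactly h = [12430/2657, 11320/2657, 0, 13360/2657, 11300/2657] (h[2] = 0 is the target).

h = [4.6782, 4.2604, 0.0000, 5.0282, 4.2529]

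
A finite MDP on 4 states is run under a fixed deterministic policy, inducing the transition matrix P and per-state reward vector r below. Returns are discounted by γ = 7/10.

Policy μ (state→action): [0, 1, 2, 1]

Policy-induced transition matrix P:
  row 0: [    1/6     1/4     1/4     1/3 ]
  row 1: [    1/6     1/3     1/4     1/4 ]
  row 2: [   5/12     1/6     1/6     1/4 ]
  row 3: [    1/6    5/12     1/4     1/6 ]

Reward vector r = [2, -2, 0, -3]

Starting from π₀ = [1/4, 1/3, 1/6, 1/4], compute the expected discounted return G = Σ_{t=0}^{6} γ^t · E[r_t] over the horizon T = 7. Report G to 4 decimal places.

G = -2.7831

t=0: π = [0.2500, 0.3333, 0.1667, 0.2500], E[r] = -0.9167, γ^t·E[r] = -0.916667, running G = -0.916667
t=1: π = [0.2083, 0.3056, 0.2361, 0.2500], E[r] = -0.9444, γ^t·E[r] = -0.661111, running G = -1.577778
t=2: π = [0.2257, 0.2975, 0.2303, 0.2465], E[r] = -0.8831, γ^t·E[r] = -0.432720, running G = -2.010498
t=3: π = [0.2242, 0.2967, 0.2308, 0.2483], E[r] = -0.8897, γ^t·E[r] = -0.305154, running G = -2.315651
t=4: π = [0.2244, 0.2969, 0.2308, 0.2480], E[r] = -0.8890, γ^t·E[r] = -0.213447, running G = -2.529099
t=5: π = [0.2244, 0.2968, 0.2308, 0.2480], E[r] = -0.8891, γ^t·E[r] = -0.149424, running G = -2.678523
t=6: π = [0.2244, 0.2968, 0.2308, 0.2480], E[r] = -0.8891, γ^t·E[r] = -0.104596, running G = -2.783119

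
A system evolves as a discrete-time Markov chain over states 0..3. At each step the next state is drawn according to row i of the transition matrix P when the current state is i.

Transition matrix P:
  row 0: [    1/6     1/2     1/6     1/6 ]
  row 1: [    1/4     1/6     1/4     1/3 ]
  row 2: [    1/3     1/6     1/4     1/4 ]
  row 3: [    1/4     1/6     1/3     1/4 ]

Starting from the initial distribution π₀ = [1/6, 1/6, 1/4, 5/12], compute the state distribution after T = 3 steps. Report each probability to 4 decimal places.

t=0: π = [0.1667, 0.1667, 0.2500, 0.4167]
t=1: π = [0.2569, 0.2222, 0.2708, 0.2500]
t=2: π = [0.2512, 0.2523, 0.2494, 0.2471]
t=3: π = [0.2499, 0.2504, 0.2497, 0.2501]

π = [0.2499, 0.2504, 0.2497, 0.2501]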